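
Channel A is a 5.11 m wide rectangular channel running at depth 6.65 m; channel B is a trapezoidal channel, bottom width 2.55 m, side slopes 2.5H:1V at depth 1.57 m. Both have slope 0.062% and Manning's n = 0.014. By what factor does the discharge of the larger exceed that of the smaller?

5.3

Channel A: Flow area A = b·y = 5.11 × 6.65 = 33.98 m². Wetted perimeter P = b + 2y = 5.11 + 2×6.65 = 18.41 m. Hydraulic radius R = A/P = 33.98/18.41 = 1.846 m. Q_A = (1/0.014)·33.98·1.846^(2/3)·√0.00062 = 90.94 m³/s.
Channel B: With bottom width b = 2.55 m and side slope z = 2.5: A = (b + zy)y = (2.55 + 2.5×1.57)×1.57 = 10.17 m²; P = b + 2y√(1+z²) = 2.55 + 2×1.57×2.693 = 11 m. Hydraulic radius R = A/P = 10.17/11 = 0.9238 m. Q_B = (1/0.014)·10.17·0.9238^(2/3)·√0.00062 = 17.15 m³/s.
The larger discharge is 90.94 m³/s and the smaller is 17.15 m³/s; the ratio is 5.3.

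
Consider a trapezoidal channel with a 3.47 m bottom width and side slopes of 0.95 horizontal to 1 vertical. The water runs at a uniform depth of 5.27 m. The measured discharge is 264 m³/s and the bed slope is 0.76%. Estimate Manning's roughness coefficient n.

With bottom width b = 3.47 m and side slope z = 0.95: A = (b + zy)y = (3.47 + 0.95×5.27)×5.27 = 44.67 m²; P = b + 2y√(1+z²) = 3.47 + 2×5.27×1.379 = 18.01 m.
Hydraulic radius R = A/P = 44.67/18.01 = 2.481 m.
Rearranging Manning's equation: n = (1/Q) A R^(2/3) S^(1/2) = (1/264) × 44.67 × 2.481^(2/3) × √0.0076 = 0.027.

n = 0.027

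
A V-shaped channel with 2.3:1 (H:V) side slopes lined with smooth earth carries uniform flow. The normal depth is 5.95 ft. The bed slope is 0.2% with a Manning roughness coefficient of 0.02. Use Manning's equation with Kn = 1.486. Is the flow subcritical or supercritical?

subcritical

For a triangular section with side slope z = 2.3: A = zy² = 2.3×5.95² = 81.43 ft²; P = 2y√(1+z²) = 2×5.95×2.508 = 29.85 ft.
Hydraulic radius R = A/P = 81.43/29.85 = 2.728 ft.
V = (1.486/n) R^(2/3) √S = (1.486/0.02) × 2.728^(2/3) × √0.002 = 6.488 ft/s. Hydraulic depth D_h = A/T = 81.43/27.37 = 2.975 ft.
Froude number Fr = V/√(g·D_h) = 6.488/√(32.2×2.975) = 0.663, which is less than 1, so the flow is subcritical.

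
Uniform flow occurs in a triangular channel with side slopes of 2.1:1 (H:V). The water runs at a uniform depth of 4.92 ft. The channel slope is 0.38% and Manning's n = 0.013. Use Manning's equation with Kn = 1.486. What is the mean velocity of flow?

For a triangular section with side slope z = 2.1: A = zy² = 2.1×4.92² = 50.83 ft²; P = 2y√(1+z²) = 2×4.92×2.326 = 22.89 ft.
Hydraulic radius R = A/P = 50.83/22.89 = 2.221 ft.
From Manning's equation, V = (1.486/n) R^(2/3) S^(1/2) = (1.486/0.013) × 2.221^(2/3) × 0.0038^(1/2) = 12 ft/s.

V = 12 ft/s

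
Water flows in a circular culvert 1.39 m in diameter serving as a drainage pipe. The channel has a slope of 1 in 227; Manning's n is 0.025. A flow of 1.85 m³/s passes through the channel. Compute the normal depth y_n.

Manning's equation rearranged: A R^(2/3) = nQ / (1·√S) = 0.025 × 1.85 / (√0.004405) = 0.6968.
Try y = 0.915 m: A R^(2/3) = 0.5776 — short.
Try y = 1.23 m: A R^(2/3) = 0.7931 — over.
Try y = 1.06 m: A R^(2/3) = 0.6971 — matches.

y_n = 1.06 m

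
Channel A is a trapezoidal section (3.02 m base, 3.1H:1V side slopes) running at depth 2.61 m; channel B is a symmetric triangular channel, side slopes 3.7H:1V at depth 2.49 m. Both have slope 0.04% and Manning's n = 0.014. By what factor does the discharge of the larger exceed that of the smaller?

Channel A: With bottom width b = 3.02 m and side slope z = 3.1: A = (b + zy)y = (3.02 + 3.1×2.61)×2.61 = 29 m²; P = b + 2y√(1+z²) = 3.02 + 2×2.61×3.257 = 20.02 m. Hydraulic radius R = A/P = 29/20.02 = 1.448 m. Q_A = (1/0.014)·29·1.448^(2/3)·√0.0004 = 53.03 m³/s.
Channel B: For a triangular section with side slope z = 3.7: A = zy² = 3.7×2.49² = 22.94 m²; P = 2y√(1+z²) = 2×2.49×3.833 = 19.09 m. Hydraulic radius R = A/P = 22.94/19.09 = 1.202 m. Q_B = (1/0.014)·22.94·1.202^(2/3)·√0.0004 = 37.05 m³/s.
The larger discharge is 53.03 m³/s and the smaller is 37.05 m³/s; the ratio is 1.43.

1.43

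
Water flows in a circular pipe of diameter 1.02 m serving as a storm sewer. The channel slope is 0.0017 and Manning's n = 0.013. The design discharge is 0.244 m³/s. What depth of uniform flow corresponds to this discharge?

Manning's equation rearranged: A R^(2/3) = nQ / (1·√S) = 0.013 × 0.244 / (√0.0017) = 0.07693.
At y = 0.253 m: A R^(2/3) = 0.04431 — short.
At y = 0.336 m: A R^(2/3) = 0.07702 — ≈ 0.07693.

y_n = 0.336 m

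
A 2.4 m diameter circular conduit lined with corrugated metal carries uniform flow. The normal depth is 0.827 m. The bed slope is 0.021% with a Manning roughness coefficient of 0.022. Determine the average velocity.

V = 0.392 m/s

For a circular section of diameter D = 2.4 m at depth y = 0.827 m, the central angle is θ = 2 arccos(1 − 2y/D) = 2.509 rad. Then A = (D²/8)(θ − sin θ) = 1.381 m² and P = Dθ/2 = 3.011 m.
Hydraulic radius R = A/P = 1.381/3.011 = 0.4587 m.
From Manning's equation, V = (1/n) R^(2/3) S^(1/2) = (1/0.022) × 0.4587^(2/3) × 0.00021^(1/2) = 0.392 m/s.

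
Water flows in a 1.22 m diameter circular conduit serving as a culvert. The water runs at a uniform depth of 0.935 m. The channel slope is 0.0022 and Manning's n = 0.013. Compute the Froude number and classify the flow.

For a circular section of diameter D = 1.22 m at depth y = 0.935 m, the central angle is θ = 2 arccos(1 − 2y/D) = 4.265 rad. Then A = (D²/8)(θ − sin θ) = 0.9613 m² and P = Dθ/2 = 2.602 m.
Hydraulic radius R = A/P = 0.9613/2.602 = 0.3695 m.
V = (1/n) R^(2/3) √S = (1/0.013) × 0.3695^(2/3) × √0.0022 = 1.858 m/s. Hydraulic depth D_h = A/T = 0.9613/1.032 = 0.9311 m.
Froude number Fr = V/√(g·D_h) = 1.858/√(9.81×0.9311) = 0.615, which is less than 1, so the flow is subcritical.

subcritical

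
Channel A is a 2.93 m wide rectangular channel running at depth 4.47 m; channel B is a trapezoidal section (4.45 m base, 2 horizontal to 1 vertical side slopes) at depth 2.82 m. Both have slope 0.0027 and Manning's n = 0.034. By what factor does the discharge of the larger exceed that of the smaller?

2.86

Channel A: Flow area A = b·y = 2.93 × 4.47 = 13.1 m². Wetted perimeter P = b + 2y = 2.93 + 2×4.47 = 11.87 m. Hydraulic radius R = A/P = 13.1/11.87 = 1.103 m. Q_A = (1/0.034)·13.1·1.103^(2/3)·√0.0027 = 21.37 m³/s.
Channel B: With bottom width b = 4.45 m and side slope z = 2: A = (b + zy)y = (4.45 + 2×2.82)×2.82 = 28.45 m²; P = b + 2y√(1+z²) = 4.45 + 2×2.82×2.236 = 17.06 m. Hydraulic radius R = A/P = 28.45/17.06 = 1.668 m. Q_B = (1/0.034)·28.45·1.668^(2/3)·√0.0027 = 61.15 m³/s.
The larger discharge is 61.15 m³/s and the smaller is 21.37 m³/s; the ratio is 2.86.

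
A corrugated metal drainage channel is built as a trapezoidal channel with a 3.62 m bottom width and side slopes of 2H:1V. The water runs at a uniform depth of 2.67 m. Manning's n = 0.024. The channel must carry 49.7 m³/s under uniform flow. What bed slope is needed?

With bottom width b = 3.62 m and side slope z = 2: A = (b + zy)y = (3.62 + 2×2.67)×2.67 = 23.92 m²; P = b + 2y√(1+z²) = 3.62 + 2×2.67×2.236 = 15.56 m.
Hydraulic radius R = A/P = 23.92/15.56 = 1.537 m.
From Manning's equation, S = [nQ / (1 A R^(2/3))]² = [0.024 × 49.7 / (1 × 23.92 × 1.537^(2/3))]² = 0.0014.

S = 0.0014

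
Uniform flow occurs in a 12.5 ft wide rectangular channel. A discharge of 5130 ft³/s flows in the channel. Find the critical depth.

For a rectangular channel, critical depth y_c = (q²/g)^(1/3) where q = Q/b = 5130/12.5 = 410.4 ft²/s.
So y_c = (410.4²/32.2)^(1/3) = 17.4 ft.

y_c = 17.4 ft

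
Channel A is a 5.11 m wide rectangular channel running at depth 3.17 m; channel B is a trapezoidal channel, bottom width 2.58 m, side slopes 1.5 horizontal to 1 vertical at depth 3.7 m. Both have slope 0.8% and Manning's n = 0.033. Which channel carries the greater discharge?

Channel A: Flow area A = b·y = 5.11 × 3.17 = 16.2 m². Wetted perimeter P = b + 2y = 5.11 + 2×3.17 = 11.45 m. Hydraulic radius R = A/P = 16.2/11.45 = 1.415 m. Q_A = (1/0.033)·16.2·1.415^(2/3)·√0.008 = 55.33 m³/s.
Channel B: With bottom width b = 2.58 m and side slope z = 1.5: A = (b + zy)y = (2.58 + 1.5×3.7)×3.7 = 30.08 m²; P = b + 2y√(1+z²) = 2.58 + 2×3.7×1.803 = 15.92 m. Hydraulic radius R = A/P = 30.08/15.92 = 1.889 m. Q_B = (1/0.033)·30.08·1.889^(2/3)·√0.008 = 124.6 m³/s.
Q_A = 55.33 m³/s vs Q_B = 124.6 m³/s, so channel B carries more.

channel B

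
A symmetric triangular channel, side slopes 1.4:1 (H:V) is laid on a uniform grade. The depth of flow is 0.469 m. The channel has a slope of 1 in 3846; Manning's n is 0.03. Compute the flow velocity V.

For a triangular section with side slope z = 1.4: A = zy² = 1.4×0.469² = 0.3079 m²; P = 2y√(1+z²) = 2×0.469×1.72 = 1.614 m.
Hydraulic radius R = A/P = 0.3079/1.614 = 0.1908 m.
From Manning's equation, V = (1/n) R^(2/3) S^(1/2) = (1/0.03) × 0.1908^(2/3) × 0.00026^(1/2) = 0.178 m/s.

V = 0.178 m/s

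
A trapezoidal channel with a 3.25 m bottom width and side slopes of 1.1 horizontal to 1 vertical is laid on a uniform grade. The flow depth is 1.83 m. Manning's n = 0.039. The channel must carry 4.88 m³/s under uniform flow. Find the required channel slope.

With bottom width b = 3.25 m and side slope z = 1.1: A = (b + zy)y = (3.25 + 1.1×1.83)×1.83 = 9.631 m²; P = b + 2y√(1+z²) = 3.25 + 2×1.83×1.487 = 8.691 m.
Hydraulic radius R = A/P = 9.631/8.691 = 1.108 m.
From Manning's equation, S = [nQ / (1 A R^(2/3))]² = [0.039 × 4.88 / (1 × 9.631 × 1.108^(2/3))]² = 0.00034.

S = 0.00034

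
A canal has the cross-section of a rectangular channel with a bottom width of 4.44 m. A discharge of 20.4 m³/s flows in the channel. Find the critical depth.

For a rectangular channel, critical depth y_c = (q²/g)^(1/3) where q = Q/b = 20.4/4.44 = 4.595 m²/s.
So y_c = (4.595²/9.81)^(1/3) = 1.29 m.

y_c = 1.29 m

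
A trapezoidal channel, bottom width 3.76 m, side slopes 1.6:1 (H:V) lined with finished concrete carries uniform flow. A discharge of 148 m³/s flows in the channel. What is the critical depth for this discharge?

At critical depth, Q² T / (g A³) = 1, i.e. A³/T = Q²/g = 148²/9.81 = 2233.
Trying y = 3.05 m: A³/T = 1354 — low.
Trying y = 4.21 m: A³/T = 5007 — high.
Trying y = 3.46 m: A³/T = 2243 — ≈ 2233.

y_c = 3.46 m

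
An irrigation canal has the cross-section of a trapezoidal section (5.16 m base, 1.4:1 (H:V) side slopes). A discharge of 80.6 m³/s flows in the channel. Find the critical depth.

y_c = 2.35 m

At critical depth, Q² T / (g A³) = 1, i.e. A³/T = Q²/g = 80.6²/9.81 = 662.2.
At y = 1.91 m: A³/T = 318.8 — low.
At y = 3 m: A³/T = 1633 — high.
At y = 2.35 m: A³/T = 667 — matches.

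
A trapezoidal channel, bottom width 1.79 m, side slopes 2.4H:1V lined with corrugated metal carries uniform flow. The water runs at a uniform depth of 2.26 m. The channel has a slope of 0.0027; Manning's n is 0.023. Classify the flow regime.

subcritical

With bottom width b = 1.79 m and side slope z = 2.4: A = (b + zy)y = (1.79 + 2.4×2.26)×2.26 = 16.3 m²; P = b + 2y√(1+z²) = 1.79 + 2×2.26×2.6 = 13.54 m.
Hydraulic radius R = A/P = 16.3/13.54 = 1.204 m.
V = (1/n) R^(2/3) √S = (1/0.023) × 1.204^(2/3) × √0.0027 = 2.557 m/s. Hydraulic depth D_h = A/T = 16.3/12.64 = 1.29 m.
Froude number Fr = V/√(g·D_h) = 2.557/√(9.81×1.29) = 0.719, which is less than 1, so the flow is subcritical.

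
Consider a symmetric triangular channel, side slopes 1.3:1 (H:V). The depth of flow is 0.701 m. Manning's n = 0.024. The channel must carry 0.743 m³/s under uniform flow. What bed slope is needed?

S = 0.0043

For a triangular section with side slope z = 1.3: A = zy² = 1.3×0.701² = 0.6388 m²; P = 2y√(1+z²) = 2×0.701×1.64 = 2.299 m.
Hydraulic radius R = A/P = 0.6388/2.299 = 0.2778 m.
From Manning's equation, S = [nQ / (1 A R^(2/3))]² = [0.024 × 0.743 / (1 × 0.6388 × 0.2778^(2/3))]² = 0.0043.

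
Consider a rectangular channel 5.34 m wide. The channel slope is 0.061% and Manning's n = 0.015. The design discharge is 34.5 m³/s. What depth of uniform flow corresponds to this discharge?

y_n = 3.09 m

Manning's equation rearranged: A R^(2/3) = nQ / (1·√S) = 0.015 × 34.5 / (√0.00061) = 20.95.
Try y = 2.25 m: A R^(2/3) = 13.73 — low.
Try y = 3.09 m: A R^(2/3) = 20.97 — close enough.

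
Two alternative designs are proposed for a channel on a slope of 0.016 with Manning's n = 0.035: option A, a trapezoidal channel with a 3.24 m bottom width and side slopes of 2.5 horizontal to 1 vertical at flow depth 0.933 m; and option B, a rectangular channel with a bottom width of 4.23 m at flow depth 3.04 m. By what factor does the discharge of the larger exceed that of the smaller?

3.9

Channel A: With bottom width b = 3.24 m and side slope z = 2.5: A = (b + zy)y = (3.24 + 2.5×0.933)×0.933 = 5.199 m²; P = b + 2y√(1+z²) = 3.24 + 2×0.933×2.693 = 8.264 m. Hydraulic radius R = A/P = 5.199/8.264 = 0.6291 m. Q_A = (1/0.035)·5.199·0.6291^(2/3)·√0.016 = 13.8 m³/s.
Channel B: Flow area A = b·y = 4.23 × 3.04 = 12.86 m². Wetted perimeter P = b + 2y = 4.23 + 2×3.04 = 10.31 m. Hydraulic radius R = A/P = 12.86/10.31 = 1.247 m. Q_B = (1/0.035)·12.86·1.247^(2/3)·√0.016 = 53.85 m³/s.
The larger discharge is 53.85 m³/s and the smaller is 13.8 m³/s; the ratio is 3.9.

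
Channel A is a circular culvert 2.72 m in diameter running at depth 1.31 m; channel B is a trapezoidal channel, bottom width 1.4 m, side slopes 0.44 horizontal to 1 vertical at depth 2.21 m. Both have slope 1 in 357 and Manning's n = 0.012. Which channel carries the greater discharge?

channel B

Channel A: For a circular section of diameter D = 2.72 m at depth y = 1.31 m, the central angle is θ = 2 arccos(1 − 2y/D) = 3.068 rad. Then A = (D²/8)(θ − sin θ) = 2.769 m² and P = Dθ/2 = 4.173 m. Hydraulic radius R = A/P = 2.769/4.173 = 0.6637 m. Q_A = (1/0.012)·2.769·0.6637^(2/3)·√0.002801 = 9.294 m³/s.
Channel B: With bottom width b = 1.4 m and side slope z = 0.44: A = (b + zy)y = (1.4 + 0.44×2.21)×2.21 = 5.243 m²; P = b + 2y√(1+z²) = 1.4 + 2×2.21×1.093 = 6.229 m. Hydraulic radius R = A/P = 5.243/6.229 = 0.8417 m. Q_B = (1/0.012)·5.243·0.8417^(2/3)·√0.002801 = 20.61 m³/s.
Q_A = 9.294 m³/s vs Q_B = 20.61 m³/s, so channel B carries more.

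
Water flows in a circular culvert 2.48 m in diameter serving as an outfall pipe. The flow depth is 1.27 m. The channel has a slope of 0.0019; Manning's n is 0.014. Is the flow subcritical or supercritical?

subcritical

For a circular section of diameter D = 2.48 m at depth y = 1.27 m, the central angle is θ = 2 arccos(1 − 2y/D) = 3.19 rad. Then A = (D²/8)(θ − sin θ) = 2.49 m² and P = Dθ/2 = 3.956 m.
Hydraulic radius R = A/P = 2.49/3.956 = 0.6294 m.
V = (1/n) R^(2/3) √S = (1/0.014) × 0.6294^(2/3) × √0.0019 = 2.287 m/s. Hydraulic depth D_h = A/T = 2.49/2.479 = 1.004 m.
Froude number Fr = V/√(g·D_h) = 2.287/√(9.81×1.004) = 0.729, which is less than 1, so the flow is subcritical.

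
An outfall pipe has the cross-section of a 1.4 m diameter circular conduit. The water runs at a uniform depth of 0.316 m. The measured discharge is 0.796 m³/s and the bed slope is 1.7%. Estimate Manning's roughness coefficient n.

n = 0.014

For a circular section of diameter D = 1.4 m at depth y = 0.316 m, the central angle is θ = 2 arccos(1 − 2y/D) = 1.98 rad. Then A = (D²/8)(θ − sin θ) = 0.2604 m² and P = Dθ/2 = 1.386 m.
Hydraulic radius R = A/P = 0.2604/1.386 = 0.1879 m.
Rearranging Manning's equation: n = (1/Q) A R^(2/3) S^(1/2) = (1/0.796) × 0.2604 × 0.1879^(2/3) × √0.017 = 0.014.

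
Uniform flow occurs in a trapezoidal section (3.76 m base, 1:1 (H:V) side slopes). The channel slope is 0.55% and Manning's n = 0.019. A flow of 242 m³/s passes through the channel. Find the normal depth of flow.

Manning's equation rearranged: A R^(2/3) = nQ / (1·√S) = 0.019 × 242 / (√0.0055) = 62.
At y = 5.28 m: A R^(2/3) = 89.17 — high.
At y = 3.9 m: A R^(2/3) = 47.73 — low.
At y = 4.43 m: A R^(2/3) = 61.88 — matches.

y_n = 4.43 m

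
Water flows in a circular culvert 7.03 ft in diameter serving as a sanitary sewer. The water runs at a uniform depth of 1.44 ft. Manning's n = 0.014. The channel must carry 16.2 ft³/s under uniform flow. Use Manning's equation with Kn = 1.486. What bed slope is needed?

S = 0.000863

For a circular section of diameter D = 7.03 ft at depth y = 1.44 ft, the central angle is θ = 2 arccos(1 − 2y/D) = 1.879 rad. Then A = (D²/8)(θ − sin θ) = 5.719 ft² and P = Dθ/2 = 6.604 ft.
Hydraulic radius R = A/P = 5.719/6.604 = 0.866 ft.
From Manning's equation, S = [nQ / (1.486 A R^(2/3))]² = [0.014 × 16.2 / (1.486 × 5.719 × 0.866^(2/3))]² = 0.000863.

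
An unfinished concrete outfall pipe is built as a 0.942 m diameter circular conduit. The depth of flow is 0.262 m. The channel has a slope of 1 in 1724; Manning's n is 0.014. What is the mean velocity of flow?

For a circular section of diameter D = 0.942 m at depth y = 0.262 m, the central angle is θ = 2 arccos(1 − 2y/D) = 2.222 rad. Then A = (D²/8)(θ − sin θ) = 0.1583 m² and P = Dθ/2 = 1.047 m.
Hydraulic radius R = A/P = 0.1583/1.047 = 0.1512 m.
From Manning's equation, V = (1/n) R^(2/3) S^(1/2) = (1/0.014) × 0.1512^(2/3) × 0.00058^(1/2) = 0.488 m/s.

V = 0.488 m/s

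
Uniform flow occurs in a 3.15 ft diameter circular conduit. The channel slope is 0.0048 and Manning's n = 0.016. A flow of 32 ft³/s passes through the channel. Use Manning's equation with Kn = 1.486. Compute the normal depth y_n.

Manning's equation rearranged: A R^(2/3) = nQ / (1.486·√S) = 0.016 × 32 / (1.486 × √0.0048) = 4.973.
Try y = 2.48 ft: A R^(2/3) = 6.392 — over.
Try y = 1.59 ft: A R^(2/3) = 3.377 — short.
Try y = 2.03 ft: A R^(2/3) = 4.965 — matches.

y_n = 2.03 ft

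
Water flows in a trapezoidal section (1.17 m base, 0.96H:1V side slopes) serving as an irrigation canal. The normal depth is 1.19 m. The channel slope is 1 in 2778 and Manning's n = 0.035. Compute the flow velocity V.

V = 0.392 m/s

With bottom width b = 1.17 m and side slope z = 0.96: A = (b + zy)y = (1.17 + 0.96×1.19)×1.19 = 2.752 m²; P = b + 2y√(1+z²) = 1.17 + 2×1.19×1.386 = 4.469 m.
Hydraulic radius R = A/P = 2.752/4.469 = 0.6157 m.
From Manning's equation, V = (1/n) R^(2/3) S^(1/2) = (1/0.035) × 0.6157^(2/3) × 0.00036^(1/2) = 0.392 m/s.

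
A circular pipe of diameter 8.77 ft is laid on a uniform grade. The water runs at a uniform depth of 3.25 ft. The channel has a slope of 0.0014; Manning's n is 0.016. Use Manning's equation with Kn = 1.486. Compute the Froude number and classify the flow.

For a circular section of diameter D = 8.77 ft at depth y = 3.25 ft, the central angle is θ = 2 arccos(1 − 2y/D) = 2.618 rad. Then A = (D²/8)(θ − sin θ) = 20.36 ft² and P = Dθ/2 = 11.48 ft.
Hydraulic radius R = A/P = 20.36/11.48 = 1.774 ft.
V = (1.486/n) R^(2/3) √S = (1.486/0.016) × 1.774^(2/3) × √0.0014 = 5.092 ft/s. Hydraulic depth D_h = A/T = 20.36/8.471 = 2.404 ft.
Froude number Fr = V/√(g·D_h) = 5.092/√(32.2×2.404) = 0.579, which is less than 1, so the flow is subcritical.

subcritical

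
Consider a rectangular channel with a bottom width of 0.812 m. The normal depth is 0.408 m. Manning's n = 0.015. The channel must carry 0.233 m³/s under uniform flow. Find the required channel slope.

S = 0.00093

Flow area A = b·y = 0.812 × 0.408 = 0.3313 m². Wetted perimeter P = b + 2y = 0.812 + 2×0.408 = 1.628 m.
Hydraulic radius R = A/P = 0.3313/1.628 = 0.2035 m.
From Manning's equation, S = [nQ / (1 A R^(2/3))]² = [0.015 × 0.233 / (1 × 0.3313 × 0.2035^(2/3))]² = 0.00093.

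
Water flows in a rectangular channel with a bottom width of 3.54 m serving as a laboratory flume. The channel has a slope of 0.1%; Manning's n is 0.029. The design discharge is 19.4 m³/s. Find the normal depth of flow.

y_n = 4.32 m

Manning's equation rearranged: A R^(2/3) = nQ / (1·√S) = 0.029 × 19.4 / (√0.001) = 17.79.
Trying y = 5.38 m: A R^(2/3) = 23.05 — high.
Trying y = 4.32 m: A R^(2/3) = 17.8 — ≈ 17.79.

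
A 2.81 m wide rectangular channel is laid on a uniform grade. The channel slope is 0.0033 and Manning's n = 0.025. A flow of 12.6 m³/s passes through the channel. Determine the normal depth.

y_n = 2.17 m

Manning's equation rearranged: A R^(2/3) = nQ / (1·√S) = 0.025 × 12.6 / (√0.0033) = 5.483.
At y = 2.53 m: A R^(2/3) = 6.643 — high.
At y = 1.52 m: A R^(2/3) = 3.463 — low.
At y = 2.17 m: A R^(2/3) = 5.484 — close enough.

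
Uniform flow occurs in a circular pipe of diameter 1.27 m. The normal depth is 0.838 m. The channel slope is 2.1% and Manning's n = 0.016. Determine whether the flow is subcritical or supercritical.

supercritical

For a circular section of diameter D = 1.27 m at depth y = 0.838 m, the central angle is θ = 2 arccos(1 − 2y/D) = 3.792 rad. Then A = (D²/8)(θ − sin θ) = 0.8867 m² and P = Dθ/2 = 2.408 m.
Hydraulic radius R = A/P = 0.8867/2.408 = 0.3682 m.
V = (1/n) R^(2/3) √S = (1/0.016) × 0.3682^(2/3) × √0.021 = 4.653 m/s. Hydraulic depth D_h = A/T = 0.8867/1.203 = 0.7369 m.
Froude number Fr = V/√(g·D_h) = 4.653/√(9.81×0.7369) = 1.73, which is greater than 1, so the flow is supercritical.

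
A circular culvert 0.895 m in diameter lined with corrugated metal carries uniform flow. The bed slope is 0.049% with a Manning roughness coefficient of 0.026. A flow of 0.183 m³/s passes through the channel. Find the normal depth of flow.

y_n = 0.681 m

Manning's equation rearranged: A R^(2/3) = nQ / (1·√S) = 0.026 × 0.183 / (√0.00049) = 0.2149.
Try y = 0.822 m: A R^(2/3) = 0.2488 — over.
Try y = 0.597 m: A R^(2/3) = 0.1819 — short.
Try y = 0.681 m: A R^(2/3) = 0.215 — close enough.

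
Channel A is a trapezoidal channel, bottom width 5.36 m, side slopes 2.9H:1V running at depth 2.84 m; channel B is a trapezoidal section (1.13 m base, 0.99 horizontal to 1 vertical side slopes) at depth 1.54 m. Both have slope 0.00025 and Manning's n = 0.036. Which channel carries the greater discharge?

channel A

Channel A: With bottom width b = 5.36 m and side slope z = 2.9: A = (b + zy)y = (5.36 + 2.9×2.84)×2.84 = 38.61 m²; P = b + 2y√(1+z²) = 5.36 + 2×2.84×3.068 = 22.78 m. Hydraulic radius R = A/P = 38.61/22.78 = 1.695 m. Q_A = (1/0.036)·38.61·1.695^(2/3)·√0.00025 = 24.11 m³/s.
Channel B: With bottom width b = 1.13 m and side slope z = 0.99: A = (b + zy)y = (1.13 + 0.99×1.54)×1.54 = 4.088 m²; P = b + 2y√(1+z²) = 1.13 + 2×1.54×1.407 = 5.464 m. Hydraulic radius R = A/P = 4.088/5.464 = 0.7482 m. Q_B = (1/0.036)·4.088·0.7482^(2/3)·√0.00025 = 1.48 m³/s.
Q_A = 24.11 m³/s vs Q_B = 1.48 m³/s, so channel A carries more.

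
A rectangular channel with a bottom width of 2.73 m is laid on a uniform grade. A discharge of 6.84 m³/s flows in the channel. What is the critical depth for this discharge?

For a rectangular channel, critical depth y_c = (q²/g)^(1/3) where q = Q/b = 6.84/2.73 = 2.505 m²/s.
So y_c = (2.505²/9.81)^(1/3) = 0.862 m.

y_c = 0.862 m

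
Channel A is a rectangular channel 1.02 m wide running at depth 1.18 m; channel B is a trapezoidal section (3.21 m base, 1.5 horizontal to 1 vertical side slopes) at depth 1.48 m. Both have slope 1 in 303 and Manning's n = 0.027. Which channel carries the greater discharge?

Channel A: Flow area A = b·y = 1.02 × 1.18 = 1.204 m². Wetted perimeter P = b + 2y = 1.02 + 2×1.18 = 3.38 m. Hydraulic radius R = A/P = 1.204/3.38 = 0.3561 m. Q_A = (1/0.027)·1.204·0.3561^(2/3)·√0.0033 = 1.287 m³/s.
Channel B: With bottom width b = 3.21 m and side slope z = 1.5: A = (b + zy)y = (3.21 + 1.5×1.48)×1.48 = 8.036 m²; P = b + 2y√(1+z²) = 3.21 + 2×1.48×1.803 = 8.546 m. Hydraulic radius R = A/P = 8.036/8.546 = 0.9403 m. Q_B = (1/0.027)·8.036·0.9403^(2/3)·√0.0033 = 16.41 m³/s.
Q_A = 1.287 m³/s vs Q_B = 16.41 m³/s, so channel B carries more.

channel B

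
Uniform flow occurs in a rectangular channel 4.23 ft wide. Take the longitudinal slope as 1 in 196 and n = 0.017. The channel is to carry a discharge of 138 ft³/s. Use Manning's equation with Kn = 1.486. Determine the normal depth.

y_n = 4.17 ft

Manning's equation rearranged: A R^(2/3) = nQ / (1.486·√S) = 0.017 × 138 / (1.486 × √0.005102) = 22.1.
Try y = 3.61 ft: A R^(2/3) = 18.5 — low.
Try y = 4.17 ft: A R^(2/3) = 22.11 — close enough.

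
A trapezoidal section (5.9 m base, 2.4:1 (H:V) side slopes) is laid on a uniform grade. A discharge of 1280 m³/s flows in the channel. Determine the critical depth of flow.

At critical depth, Q² T / (g A³) = 1, i.e. A³/T = Q²/g = 1280²/9.81 = 167000.
Trying y = 5.75 m: A³/T = 43390 — short.
Trying y = 9.64 m: A³/T = 420300 — over.
Trying y = 7.84 m: A³/T = 167100 — matches.

y_c = 7.84 m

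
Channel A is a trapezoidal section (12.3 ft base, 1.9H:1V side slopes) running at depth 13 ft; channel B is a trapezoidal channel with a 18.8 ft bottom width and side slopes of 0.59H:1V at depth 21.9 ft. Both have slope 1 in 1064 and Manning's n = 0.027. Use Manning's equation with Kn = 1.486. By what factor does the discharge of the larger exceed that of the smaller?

Channel A: With bottom width b = 12.3 ft and side slope z = 1.9: A = (b + zy)y = (12.3 + 1.9×13)×13 = 481 ft²; P = b + 2y√(1+z²) = 12.3 + 2×13×2.147 = 68.12 ft. Hydraulic radius R = A/P = 481/68.12 = 7.061 ft. Q_A = (1.486/0.027)·481·7.061^(2/3)·√0.0009398 = 2987 ft³/s.
Channel B: With bottom width b = 18.8 ft and side slope z = 0.59: A = (b + zy)y = (18.8 + 0.59×21.9)×21.9 = 694.7 ft²; P = b + 2y√(1+z²) = 18.8 + 2×21.9×1.161 = 69.66 ft. Hydraulic radius R = A/P = 694.7/69.66 = 9.973 ft. Q_B = (1.486/0.027)·694.7·9.973^(2/3)·√0.0009398 = 5431 ft³/s.
The larger discharge is 5431 ft³/s and the smaller is 2987 ft³/s; the ratio is 1.82.

1.82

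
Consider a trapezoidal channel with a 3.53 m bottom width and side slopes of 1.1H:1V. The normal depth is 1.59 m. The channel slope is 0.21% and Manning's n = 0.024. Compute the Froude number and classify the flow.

subcritical

With bottom width b = 3.53 m and side slope z = 1.1: A = (b + zy)y = (3.53 + 1.1×1.59)×1.59 = 8.394 m²; P = b + 2y√(1+z²) = 3.53 + 2×1.59×1.487 = 8.257 m.
Hydraulic radius R = A/P = 8.394/8.257 = 1.016 m.
V = (1/n) R^(2/3) √S = (1/0.024) × 1.016^(2/3) × √0.0021 = 1.93 m/s. Hydraulic depth D_h = A/T = 8.394/7.028 = 1.194 m.
Froude number Fr = V/√(g·D_h) = 1.93/√(9.81×1.194) = 0.564, which is less than 1, so the flow is subcritical.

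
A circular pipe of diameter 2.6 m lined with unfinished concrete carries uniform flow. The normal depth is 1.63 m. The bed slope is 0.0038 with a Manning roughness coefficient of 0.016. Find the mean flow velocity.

For a circular section of diameter D = 2.6 m at depth y = 1.63 m, the central angle is θ = 2 arccos(1 − 2y/D) = 3.655 rad. Then A = (D²/8)(θ − sin θ) = 3.503 m² and P = Dθ/2 = 4.751 m.
Hydraulic radius R = A/P = 3.503/4.751 = 0.7373 m.
From Manning's equation, V = (1/n) R^(2/3) S^(1/2) = (1/0.016) × 0.7373^(2/3) × 0.0038^(1/2) = 3.14 m/s.

V = 3.14 m/s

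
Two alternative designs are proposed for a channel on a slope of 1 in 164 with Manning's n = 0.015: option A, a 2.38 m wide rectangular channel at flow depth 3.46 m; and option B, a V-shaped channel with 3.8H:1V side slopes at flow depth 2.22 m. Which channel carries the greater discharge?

channel B

Channel A: Flow area A = b·y = 2.38 × 3.46 = 8.235 m². Wetted perimeter P = b + 2y = 2.38 + 2×3.46 = 9.3 m. Hydraulic radius R = A/P = 8.235/9.3 = 0.8855 m. Q_A = (1/0.015)·8.235·0.8855^(2/3)·√0.006098 = 39.53 m³/s.
Channel B: For a triangular section with side slope z = 3.8: A = zy² = 3.8×2.22² = 18.73 m²; P = 2y√(1+z²) = 2×2.22×3.929 = 17.45 m. Hydraulic radius R = A/P = 18.73/17.45 = 1.073 m. Q_B = (1/0.015)·18.73·1.073^(2/3)·√0.006098 = 102.2 m³/s.
Q_A = 39.53 m³/s vs Q_B = 102.2 m³/s, so channel B carries more.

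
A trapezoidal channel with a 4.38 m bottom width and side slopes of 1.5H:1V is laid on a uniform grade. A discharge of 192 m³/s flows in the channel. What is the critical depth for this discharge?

At critical depth, Q² T / (g A³) = 1, i.e. A³/T = Q²/g = 192²/9.81 = 3758.
Try y = 4.19 m: A³/T = 5264 — high.
Try y = 3.25 m: A³/T = 1926 — low.
Try y = 3.85 m: A³/T = 3752 — matches.

y_c = 3.85 m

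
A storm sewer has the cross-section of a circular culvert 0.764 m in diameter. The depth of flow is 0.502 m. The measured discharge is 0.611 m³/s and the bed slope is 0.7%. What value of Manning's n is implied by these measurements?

n = 0.016

For a circular section of diameter D = 0.764 m at depth y = 0.502 m, the central angle is θ = 2 arccos(1 − 2y/D) = 3.781 rad. Then A = (D²/8)(θ − sin θ) = 0.3194 m² and P = Dθ/2 = 1.444 m.
Hydraulic radius R = A/P = 0.3194/1.444 = 0.2211 m.
Rearranging Manning's equation: n = (1/Q) A R^(2/3) S^(1/2) = (1/0.611) × 0.3194 × 0.2211^(2/3) × √0.007 = 0.016.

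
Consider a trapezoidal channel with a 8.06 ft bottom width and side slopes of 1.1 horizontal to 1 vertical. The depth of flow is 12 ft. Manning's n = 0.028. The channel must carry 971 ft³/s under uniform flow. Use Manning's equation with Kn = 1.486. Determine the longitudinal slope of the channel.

With bottom width b = 8.06 ft and side slope z = 1.1: A = (b + zy)y = (8.06 + 1.1×12)×12 = 255.1 ft²; P = b + 2y√(1+z²) = 8.06 + 2×12×1.487 = 43.74 ft.
Hydraulic radius R = A/P = 255.1/43.74 = 5.833 ft.
From Manning's equation, S = [nQ / (1.486 A R^(2/3))]² = [0.028 × 971 / (1.486 × 255.1 × 5.833^(2/3))]² = 0.00049.

S = 0.00049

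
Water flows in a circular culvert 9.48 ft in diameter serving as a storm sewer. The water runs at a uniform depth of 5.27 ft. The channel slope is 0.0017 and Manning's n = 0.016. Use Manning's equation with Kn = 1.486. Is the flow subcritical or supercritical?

For a circular section of diameter D = 9.48 ft at depth y = 5.27 ft, the central angle is θ = 2 arccos(1 − 2y/D) = 3.366 rad. Then A = (D²/8)(θ − sin θ) = 40.31 ft² and P = Dθ/2 = 15.95 ft.
Hydraulic radius R = A/P = 40.31/15.95 = 2.526 ft.
V = (1.486/n) R^(2/3) √S = (1.486/0.016) × 2.526^(2/3) × √0.0017 = 7.103 ft/s. Hydraulic depth D_h = A/T = 40.31/9.421 = 4.279 ft.
Froude number Fr = V/√(g·D_h) = 7.103/√(32.2×4.279) = 0.605, which is less than 1, so the flow is subcritical.

subcritical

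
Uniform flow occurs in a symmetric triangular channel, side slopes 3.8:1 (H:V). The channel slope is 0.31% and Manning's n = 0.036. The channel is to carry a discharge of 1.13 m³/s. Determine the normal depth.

Manning's equation rearranged: A R^(2/3) = nQ / (1·√S) = 0.036 × 1.13 / (√0.0031) = 0.7306.
Try y = 0.484 m: A R^(2/3) = 0.3381 — low.
Try y = 0.714 m: A R^(2/3) = 0.9534 — high.
Try y = 0.646 m: A R^(2/3) = 0.7301 — close enough.

y_n = 0.646 m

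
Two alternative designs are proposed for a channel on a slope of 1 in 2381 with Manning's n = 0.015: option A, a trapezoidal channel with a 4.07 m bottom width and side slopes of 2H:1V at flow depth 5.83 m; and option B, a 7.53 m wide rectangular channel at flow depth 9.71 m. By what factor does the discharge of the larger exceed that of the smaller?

1.35

Channel A: With bottom width b = 4.07 m and side slope z = 2: A = (b + zy)y = (4.07 + 2×5.83)×5.83 = 91.71 m²; P = b + 2y√(1+z²) = 4.07 + 2×5.83×2.236 = 30.14 m. Hydraulic radius R = A/P = 91.71/30.14 = 3.042 m. Q_A = (1/0.015)·91.71·3.042^(2/3)·√0.00042 = 263.1 m³/s.
Channel B: Flow area A = b·y = 7.53 × 9.71 = 73.12 m². Wetted perimeter P = b + 2y = 7.53 + 2×9.71 = 26.95 m. Hydraulic radius R = A/P = 73.12/26.95 = 2.713 m. Q_B = (1/0.015)·73.12·2.713^(2/3)·√0.00042 = 194.3 m³/s.
The larger discharge is 263.1 m³/s and the smaller is 194.3 m³/s; the ratio is 1.35.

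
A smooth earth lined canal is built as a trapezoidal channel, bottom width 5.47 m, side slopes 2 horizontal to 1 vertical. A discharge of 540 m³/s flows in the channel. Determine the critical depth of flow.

At critical depth, Q² T / (g A³) = 1, i.e. A³/T = Q²/g = 540²/9.81 = 29720.
Try y = 6.69 m: A³/T = 62220 — too large.
Try y = 4.5 m: A³/T = 11760 — too small.
Try y = 5.62 m: A³/T = 29630 — ≈ 29720.

y_c = 5.62 m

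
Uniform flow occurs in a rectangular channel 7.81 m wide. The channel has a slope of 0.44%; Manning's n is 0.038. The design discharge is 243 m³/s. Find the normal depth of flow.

Manning's equation rearranged: A R^(2/3) = nQ / (1·√S) = 0.038 × 243 / (√0.0044) = 139.2.
Trying y = 9.86 m: A R^(2/3) = 152.9 — over.
Trying y = 7.73 m: A R^(2/3) = 114 — short.
Trying y = 9.12 m: A R^(2/3) = 139.3 — matches.

y_n = 9.12 m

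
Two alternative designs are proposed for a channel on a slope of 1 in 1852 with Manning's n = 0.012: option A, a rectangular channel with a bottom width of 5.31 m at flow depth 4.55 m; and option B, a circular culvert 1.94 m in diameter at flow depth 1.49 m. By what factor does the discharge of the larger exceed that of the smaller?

Channel A: Flow area A = b·y = 5.31 × 4.55 = 24.16 m². Wetted perimeter P = b + 2y = 5.31 + 2×4.55 = 14.41 m. Hydraulic radius R = A/P = 24.16/14.41 = 1.677 m. Q_A = (1/0.012)·24.16·1.677^(2/3)·√0.00054 = 66.03 m³/s.
Channel B: For a circular section of diameter D = 1.94 m at depth y = 1.49 m, the central angle is θ = 2 arccos(1 − 2y/D) = 4.273 rad. Then A = (D²/8)(θ − sin θ) = 2.436 m² and P = Dθ/2 = 4.145 m. Hydraulic radius R = A/P = 2.436/4.145 = 0.5877 m. Q_B = (1/0.012)·2.436·0.5877^(2/3)·√0.00054 = 3.31 m³/s.
The larger discharge is 66.03 m³/s and the smaller is 3.31 m³/s; the ratio is 19.9.

19.9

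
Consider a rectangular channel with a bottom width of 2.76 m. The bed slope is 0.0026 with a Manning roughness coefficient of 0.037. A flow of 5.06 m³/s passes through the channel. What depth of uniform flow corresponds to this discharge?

Manning's equation rearranged: A R^(2/3) = nQ / (1·√S) = 0.037 × 5.06 / (√0.0026) = 3.672.
Trying y = 1.9 m: A R^(2/3) = 4.517 — high.
Trying y = 1.14 m: A R^(2/3) = 2.298 — low.
Trying y = 1.62 m: A R^(2/3) = 3.675 — close enough.

y_n = 1.62 m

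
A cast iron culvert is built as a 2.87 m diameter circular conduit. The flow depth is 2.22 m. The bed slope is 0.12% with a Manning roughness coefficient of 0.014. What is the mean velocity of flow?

V = 2.26 m/s

For a circular section of diameter D = 2.87 m at depth y = 2.22 m, the central angle is θ = 2 arccos(1 − 2y/D) = 4.299 rad. Then A = (D²/8)(θ − sin θ) = 5.37 m² and P = Dθ/2 = 6.169 m.
Hydraulic radius R = A/P = 5.37/6.169 = 0.8703 m.
From Manning's equation, V = (1/n) R^(2/3) S^(1/2) = (1/0.014) × 0.8703^(2/3) × 0.0012^(1/2) = 2.26 m/s.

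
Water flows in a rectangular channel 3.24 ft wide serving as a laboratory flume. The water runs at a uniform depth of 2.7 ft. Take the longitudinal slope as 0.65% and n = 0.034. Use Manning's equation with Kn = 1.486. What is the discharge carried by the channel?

Flow area A = b·y = 3.24 × 2.7 = 8.748 ft². Wetted perimeter P = b + 2y = 3.24 + 2×2.7 = 8.64 ft.
Hydraulic radius R = A/P = 8.748/8.64 = 1.012 ft.
Manning's equation: Q = (1.486/n) A R^(2/3) S^(1/2) = (1.486/0.034) × 8.748 × 1.012^(2/3) × 0.0065^(1/2) = 31.1 ft³/s.

Q = 31.1 ft³/s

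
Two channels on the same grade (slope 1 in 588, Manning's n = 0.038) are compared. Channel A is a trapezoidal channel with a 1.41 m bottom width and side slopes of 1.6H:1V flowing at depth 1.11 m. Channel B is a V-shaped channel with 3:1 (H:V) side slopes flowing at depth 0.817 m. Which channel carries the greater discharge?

Channel A: With bottom width b = 1.41 m and side slope z = 1.6: A = (b + zy)y = (1.41 + 1.6×1.11)×1.11 = 3.536 m²; P = b + 2y√(1+z²) = 1.41 + 2×1.11×1.887 = 5.599 m. Hydraulic radius R = A/P = 3.536/5.599 = 0.6317 m. Q_A = (1/0.038)·3.536·0.6317^(2/3)·√0.001701 = 2.825 m³/s.
Channel B: For a triangular section with side slope z = 3: A = zy² = 3×0.817² = 2.002 m²; P = 2y√(1+z²) = 2×0.817×3.162 = 5.167 m. Hydraulic radius R = A/P = 2.002/5.167 = 0.3875 m. Q_B = (1/0.038)·2.002·0.3875^(2/3)·√0.001701 = 1.155 m³/s.
Q_A = 2.825 m³/s vs Q_B = 1.155 m³/s, so channel A carries more.

channel A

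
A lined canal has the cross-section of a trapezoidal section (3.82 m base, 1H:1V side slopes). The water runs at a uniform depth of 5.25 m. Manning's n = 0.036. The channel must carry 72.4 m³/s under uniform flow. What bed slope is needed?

With bottom width b = 3.82 m and side slope z = 1: A = (b + zy)y = (3.82 + 1×5.25)×5.25 = 47.62 m²; P = b + 2y√(1+z²) = 3.82 + 2×5.25×1.414 = 18.67 m.
Hydraulic radius R = A/P = 47.62/18.67 = 2.551 m.
From Manning's equation, S = [nQ / (1 A R^(2/3))]² = [0.036 × 72.4 / (1 × 47.62 × 2.551^(2/3))]² = 0.00086.

S = 0.00086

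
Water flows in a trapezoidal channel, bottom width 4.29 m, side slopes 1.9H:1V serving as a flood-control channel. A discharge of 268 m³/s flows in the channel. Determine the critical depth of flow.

y_c = 4.28 m

At critical depth, Q² T / (g A³) = 1, i.e. A³/T = Q²/g = 268²/9.81 = 7322.
Try y = 3.56 m: A³/T = 3420 — low.
Try y = 4.28 m: A³/T = 7312 — ≈ 7322.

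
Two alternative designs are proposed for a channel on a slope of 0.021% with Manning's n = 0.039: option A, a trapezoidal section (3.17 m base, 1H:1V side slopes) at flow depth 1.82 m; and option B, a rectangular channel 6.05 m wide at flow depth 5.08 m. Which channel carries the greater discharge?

Channel A: With bottom width b = 3.17 m and side slope z = 1: A = (b + zy)y = (3.17 + 1×1.82)×1.82 = 9.082 m²; P = b + 2y√(1+z²) = 3.17 + 2×1.82×1.414 = 8.318 m. Hydraulic radius R = A/P = 9.082/8.318 = 1.092 m. Q_A = (1/0.039)·9.082·1.092^(2/3)·√0.00021 = 3.578 m³/s.
Channel B: Flow area A = b·y = 6.05 × 5.08 = 30.73 m². Wetted perimeter P = b + 2y = 6.05 + 2×5.08 = 16.21 m. Hydraulic radius R = A/P = 30.73/16.21 = 1.896 m. Q_B = (1/0.039)·30.73·1.896^(2/3)·√0.00021 = 17.49 m³/s.
Q_A = 3.578 m³/s vs Q_B = 17.49 m³/s, so channel B carries more.

channel B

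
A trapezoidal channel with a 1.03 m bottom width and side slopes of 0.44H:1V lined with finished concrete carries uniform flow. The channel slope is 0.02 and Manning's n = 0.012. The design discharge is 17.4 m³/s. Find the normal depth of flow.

Manning's equation rearranged: A R^(2/3) = nQ / (1·√S) = 0.012 × 17.4 / (√0.02) = 1.476.
Trying y = 1.16 m: A R^(2/3) = 1.128 — short.
Trying y = 1.49 m: A R^(2/3) = 1.759 — over.
Trying y = 1.35 m: A R^(2/3) = 1.473 — ≈ 1.476.

y_n = 1.35 m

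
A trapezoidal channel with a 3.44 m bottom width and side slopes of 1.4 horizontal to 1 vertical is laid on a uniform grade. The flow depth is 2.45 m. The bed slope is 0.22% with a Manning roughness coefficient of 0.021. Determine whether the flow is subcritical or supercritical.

subcritical

With bottom width b = 3.44 m and side slope z = 1.4: A = (b + zy)y = (3.44 + 1.4×2.45)×2.45 = 16.83 m²; P = b + 2y√(1+z²) = 3.44 + 2×2.45×1.72 = 11.87 m.
Hydraulic radius R = A/P = 16.83/11.87 = 1.418 m.
V = (1/n) R^(2/3) √S = (1/0.021) × 1.418^(2/3) × √0.0022 = 2.819 m/s. Hydraulic depth D_h = A/T = 16.83/10.3 = 1.634 m.
Froude number Fr = V/√(g·D_h) = 2.819/√(9.81×1.634) = 0.704, which is less than 1, so the flow is subcritical.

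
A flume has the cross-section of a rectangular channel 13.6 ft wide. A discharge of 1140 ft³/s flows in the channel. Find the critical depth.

y_c = 6.02 ft

For a rectangular channel, critical depth y_c = (q²/g)^(1/3) where q = Q/b = 1140/13.6 = 83.82 ft²/s.
So y_c = (83.82²/32.2)^(1/3) = 6.02 ft.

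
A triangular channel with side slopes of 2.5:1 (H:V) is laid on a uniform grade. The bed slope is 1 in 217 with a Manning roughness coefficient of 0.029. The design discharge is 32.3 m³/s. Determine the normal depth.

Manning's equation rearranged: A R^(2/3) = nQ / (1·√S) = 0.029 × 32.3 / (√0.004608) = 13.8.
Trying y = 2.73 m: A R^(2/3) = 21.82 — high.
Trying y = 1.68 m: A R^(2/3) = 5.978 — low.
Trying y = 2.3 m: A R^(2/3) = 13.82 — matches.

y_n = 2.3 m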